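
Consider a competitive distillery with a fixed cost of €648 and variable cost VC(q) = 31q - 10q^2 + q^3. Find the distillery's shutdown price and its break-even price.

Shutdown price = €6; break-even price = €94

Shutdown price = min AVC. AVC = 31 - 10q + q^2, with vertex at q = 5 and minimum €6.
ATC = 648/q + 31 - 10q + q^2. Setting dATC/dq = −648/q^2 − 10 + 2q = 0 gives q = 9 (since 2·9^3 − 10·9^2 = 648).
min ATC = 648/9 + 31 − 10·9 + 9^2 = €94. That is the break-even price.
Between these two prices the firm operates at a loss; above €94 it earns a profit.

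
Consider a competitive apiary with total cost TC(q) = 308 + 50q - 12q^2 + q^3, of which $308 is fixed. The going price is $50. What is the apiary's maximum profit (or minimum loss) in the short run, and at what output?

AVC = 50 - 12q + q^2 has its minimum $14 at q = 6; price $50 clears that bar, so the firm operates.
MC = 50 - 24q + 3q^2. Setting P = MC and taking the root on the rising branch gives q* = 8.
TR = 50·8 = 400. TC = 308 + 144 = 452. Profit = 400 − 452 = -$52.
That loss of $52 beats the $308 the firm would lose by shutting down; producing recovers $256 of fixed cost.

Profit = -$52 at q = 8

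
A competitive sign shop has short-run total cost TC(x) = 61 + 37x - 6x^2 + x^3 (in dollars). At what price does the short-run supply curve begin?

The firm shuts down when price falls below the minimum of average variable cost. AVC = VC/x = 37 - 6x + x^2.
dAVC/dx = -6 + 2x = 0 gives x = 3. min AVC = 37 - 6·3 + 3^2 = 28.
So the shutdown price is $28.

$28 per unit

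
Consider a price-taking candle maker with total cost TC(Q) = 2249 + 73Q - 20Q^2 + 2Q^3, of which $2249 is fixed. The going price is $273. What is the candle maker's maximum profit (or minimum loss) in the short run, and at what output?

Profit = -$249 at Q = 10

AVC = 73 - 20Q + 2Q^2 has its minimum $23 at Q = 5; price $273 clears that bar, so the firm operates.
MC = 73 - 40Q + 6Q^2. Setting P = MC and taking the root on the rising branch gives Q* = 10.
TR = 273·10 = 2730. TC = 2249 + 730 = 2979. Profit = 2730 − 2979 = -$249.
That loss of $249 beats the $2249 the firm would lose by shutting down; producing recovers $2000 of fixed cost.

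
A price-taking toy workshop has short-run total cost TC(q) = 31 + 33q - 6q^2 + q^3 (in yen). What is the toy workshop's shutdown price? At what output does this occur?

¥24 per unit, at q = 3

Short-run supply begins at min AVC. From VC = 33q - 6q^2 + q^3, AVC = 33 - 6q + q^2.
dAVC/dq = -6 + 2q = 0 gives q = 3. min AVC = 33 - 6·3 + 3^2 = 24.
The firm shuts down for any P below ¥24.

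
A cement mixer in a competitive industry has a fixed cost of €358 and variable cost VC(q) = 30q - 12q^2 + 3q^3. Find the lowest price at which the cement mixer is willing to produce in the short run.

The firm shuts down when price falls below the minimum of average variable cost. AVC = VC/q = 30 - 12q + 3q^2.
dAVC/dq = -12 + 6q = 0 gives q = 2. min AVC = 30 - 12·2 + 3·2^2 = 18.
The firm shuts down for any P below €18.

€18 per unit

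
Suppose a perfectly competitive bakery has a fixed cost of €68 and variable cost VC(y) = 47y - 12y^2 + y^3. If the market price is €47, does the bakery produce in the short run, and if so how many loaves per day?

Produce at y = 8

Variable cost is VC = 47y - 12y^2 + y^3, so AVC = VC/y = 47 - 12y + y^2 and MC = dTC/dy = 47 - 24y + 3y^2.
AVC hits its minimum where MC = AVC, at y = 6, giving min AVC = 47 - 12·6 + 6^2 = €11.
P = €47 exceeds min AVC = €11, so the firm stays open.
Solving P = MC: -24y + 3y^2 = 0 ⇒ y = 0 or 8. On the upward-sloping branch, y* = 8.
Check: AVC at y = 8 is €15 ≤ P, so revenue covers variable cost.
Profit = P·y − TC = 47·8 − 188 = €188.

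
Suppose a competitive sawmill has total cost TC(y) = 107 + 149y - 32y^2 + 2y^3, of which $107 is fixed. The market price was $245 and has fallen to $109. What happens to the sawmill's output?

Output falls from 12 to 10

AVC = 149 - 32y + 2y^2, minimized at y = 8 where min AVC = $21. MC = 149 - 64y + 6y^2.
With P = $245 above the shutdown price, P = MC gives y = 12.
At P = $109 ≥ min AVC, set P = MC: y = 10. The firm stays open but cuts output.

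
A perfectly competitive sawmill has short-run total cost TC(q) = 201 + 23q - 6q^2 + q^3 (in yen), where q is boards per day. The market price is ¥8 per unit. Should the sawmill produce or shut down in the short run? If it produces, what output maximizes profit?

Variable cost is VC = 23q - 6q^2 + q^3, so AVC = VC/q = 23 - 6q + q^2 and MC = dTC/dq = 23 - 12q + 3q^2.
The AVC parabola has its vertex at q = 6/2 = 3, where AVC = 23 - 6·3 + 3^2 = ¥14.
Since P = ¥8 < min AVC = ¥14, price fails to cover variable cost at any output.
Shutting down limits the loss to fixed cost, ¥201.

Shut down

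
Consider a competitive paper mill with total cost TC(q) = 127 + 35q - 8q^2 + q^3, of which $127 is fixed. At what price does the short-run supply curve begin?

The shutdown price is the minimum of AVC. VC = 35q - 8q^2 + q^3, so AVC = 35 - 8q + q^2.
dAVC/dq = -8 + 2q = 0 gives q = 4. min AVC = 35 - 8·4 + 4^2 = 19.
For P < $19 the firm produces nothing.

$19 per unit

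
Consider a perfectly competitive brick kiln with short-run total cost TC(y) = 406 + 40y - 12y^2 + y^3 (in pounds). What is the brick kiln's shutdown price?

£4 per unit

The shutdown price is the minimum of AVC. VC = 40y - 12y^2 + y^3, so AVC = 40 - 12y + y^2.
dAVC/dy = -12 + 2y = 0 gives y = 6. min AVC = 40 - 12·6 + 6^2 = 4.
The firm shuts down for any P below £4.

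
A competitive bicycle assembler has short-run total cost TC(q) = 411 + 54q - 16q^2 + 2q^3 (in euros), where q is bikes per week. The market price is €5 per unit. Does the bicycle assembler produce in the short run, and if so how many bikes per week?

Shut down

Variable cost is VC = 54q - 16q^2 + 2q^3, so AVC = VC/q = 54 - 16q + 2q^2 and MC = dTC/dq = 54 - 32q + 6q^2.
The AVC parabola has its vertex at q = 16/4 = 4, where AVC = 54 - 16·4 + 2·4^2 = €22.
P = €5 lies below min AVC = €22; no output level covers variable cost.
Best response: produce nothing and absorb the €411 fixed cost.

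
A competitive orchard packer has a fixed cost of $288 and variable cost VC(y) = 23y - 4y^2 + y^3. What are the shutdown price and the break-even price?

Shutdown price = min AVC. AVC = 23 - 4y + y^2, with vertex at y = 2 and minimum $19.
ATC = 288/y + 23 - 4y + y^2. Setting dATC/dy = −288/y^2 − 4 + 2y = 0 gives y = 6 (since 2·6^3 − 4·6^2 = 288).
min ATC = 288/6 + 23 − 4·6 + 6^2 = $83. That is the break-even price.
Between these two prices the firm operates at a loss; above $83 it earns a profit.

Shutdown price = $19; break-even price = $83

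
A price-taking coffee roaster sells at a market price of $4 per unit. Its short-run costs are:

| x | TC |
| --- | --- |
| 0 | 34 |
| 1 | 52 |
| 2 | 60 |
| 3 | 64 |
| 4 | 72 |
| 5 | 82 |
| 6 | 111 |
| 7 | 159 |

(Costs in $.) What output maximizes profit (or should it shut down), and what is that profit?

Profit at each row (π = 4x − TC): x=0: -34; x=1: -48; x=2: -52; x=3: -52; x=4: -56; x=5: -62; x=6: -87; x=7: -131.
Profit is highest at x = 0. Equivalently, the lowest AVC in the table is 38/4 ≈ $9.50 at x = 4, and P = $4 falls below it — price never covers variable cost, so the firm shuts down and loses only its fixed cost.

x = 0 (shut down); profit = -$34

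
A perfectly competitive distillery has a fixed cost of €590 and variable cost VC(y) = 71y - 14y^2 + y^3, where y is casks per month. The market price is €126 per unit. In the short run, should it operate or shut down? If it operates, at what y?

Produce at y = 11

Strip out fixed cost: VC = 71y - 14y^2 + y^3. Then AVC = 71 - 14y + y^2 and MC = 71 - 28y + 3y^2.
The AVC parabola has its vertex at y = 14/2 = 7, where AVC = 71 - 14·7 + 7^2 = €22.
P = €126 exceeds min AVC = €22, so the firm stays open.
Solving P = MC: -55 - 28y + 3y^2 = 0 ⇒ y = -5/3 or 11. On the upward-sloping branch, y* = 11.
Check: AVC at y = 11 is €38 ≤ P, so revenue covers variable cost.
Profit = P·y − TC = 126·11 − 1008 = €378.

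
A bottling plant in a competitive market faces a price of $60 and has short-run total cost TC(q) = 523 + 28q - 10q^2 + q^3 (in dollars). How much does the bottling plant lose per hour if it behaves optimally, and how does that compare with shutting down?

Profit = -$139 at q = 8

AVC = 28 - 10q + q^2 has its minimum $3 at q = 5; price $60 clears that bar, so the firm operates.
MC = 28 - 20q + 3q^2. Setting P = MC and taking the root on the rising branch gives q* = 8.
TR = 60·8 = 480. TC = 523 + 96 = 619. Profit = 480 − 619 = -$139.
By producing, the firm covers all variable cost plus $384 of fixed cost; shutting down would lose the full $523.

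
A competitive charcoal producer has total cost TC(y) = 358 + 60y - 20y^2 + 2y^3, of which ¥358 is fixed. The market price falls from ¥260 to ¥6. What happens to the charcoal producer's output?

Output falls from 10 to 0 (the firm shuts down)

AVC = 60 - 20y + 2y^2, minimized at y = 5 where min AVC = ¥10. MC = 60 - 40y + 6y^2.
At P = ¥260 ≥ min AVC, set P = MC on the rising branch: y = 10.
At P = ¥6 < min AVC = ¥10, price no longer covers variable cost at any output, so the firm shuts down: y = 0.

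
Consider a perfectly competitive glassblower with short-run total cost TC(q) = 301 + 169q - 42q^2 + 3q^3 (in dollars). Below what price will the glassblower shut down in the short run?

$22 per unit

Short-run supply begins at min AVC. From VC = 169q - 42q^2 + 3q^3, AVC = 169 - 42q + 3q^2.
At the minimum of AVC, MC = AVC. MC = 169 - 84q + 9q^2; setting MC = AVC gives 6q^2 - 42q = 0, so q = 7. min AVC = 22.
For P < $22 the firm produces nothing.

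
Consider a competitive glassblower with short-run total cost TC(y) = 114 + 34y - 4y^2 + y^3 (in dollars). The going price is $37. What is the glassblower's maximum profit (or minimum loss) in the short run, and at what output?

AVC = 34 - 4y + y^2 has its minimum $30 at y = 2; price $37 clears that bar, so the firm operates.
MC = 34 - 8y + 3y^2. Setting P = MC and taking the root on the rising branch gives y* = 3.
TR = 37·3 = 111. TC = 114 + 93 = 207. Profit = 111 − 207 = -$96.
By producing, the firm covers all variable cost plus $18 of fixed cost; shutting down would lose the full $114.

Profit = -$96 at y = 3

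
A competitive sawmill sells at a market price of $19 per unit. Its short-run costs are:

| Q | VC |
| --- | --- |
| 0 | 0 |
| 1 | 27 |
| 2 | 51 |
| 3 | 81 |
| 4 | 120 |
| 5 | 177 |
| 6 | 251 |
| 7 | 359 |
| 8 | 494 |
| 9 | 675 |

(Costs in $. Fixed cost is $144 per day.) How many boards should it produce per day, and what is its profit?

Q = 0 (shut down); profit = -$144

Tabulate TR − TC: Q=0: -144; Q=1: -152; Q=2: -157; Q=3: -168; Q=4: -188; Q=5: -226; Q=6: -281; Q=7: -370; Q=8: -486; Q=9: -648.
Profit is highest at Q = 0. Equivalently, the lowest AVC in the table is 51/2 ≈ $25.50 at Q = 2, and P = $19 falls below it — price never covers variable cost, so the firm shuts down and loses only its fixed cost.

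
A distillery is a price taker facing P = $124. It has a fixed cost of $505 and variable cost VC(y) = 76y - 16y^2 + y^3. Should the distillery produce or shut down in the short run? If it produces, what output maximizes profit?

Strip out fixed cost: VC = 76y - 16y^2 + y^3. Then AVC = 76 - 16y + y^2 and MC = 76 - 32y + 3y^2.
The AVC parabola has its vertex at y = 16/2 = 8, where AVC = 76 - 16·8 + 8^2 = $12.
Because $124 ≥ $12, revenue can cover variable cost; the firm operates.
Solving P = MC: -48 - 32y + 3y^2 = 0 ⇒ y = -4/3 or 12. On the upward-sloping branch, y* = 12.
Check: AVC at y = 12 is $28 ≤ P, so revenue covers variable cost.
Profit = P·y − TC = 124·12 − 841 = $647.

Produce at y = 12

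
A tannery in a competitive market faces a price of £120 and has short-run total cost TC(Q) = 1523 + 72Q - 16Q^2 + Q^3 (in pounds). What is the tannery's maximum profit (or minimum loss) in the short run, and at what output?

Profit = -£371 at Q = 12

AVC = 72 - 16Q + Q^2; min AVC = £8 at Q = 8. Since P = £120 ≥ min AVC, the firm produces.
MC = 72 - 32Q + 3Q^2. Setting P = MC and taking the root on the rising branch gives Q* = 12.
TR = 120·12 = 1440. TC = 1523 + 288 = 1811. Profit = 1440 − 1811 = -£371.
That loss of £371 beats the £1523 the firm would lose by shutting down; producing recovers £1152 of fixed cost.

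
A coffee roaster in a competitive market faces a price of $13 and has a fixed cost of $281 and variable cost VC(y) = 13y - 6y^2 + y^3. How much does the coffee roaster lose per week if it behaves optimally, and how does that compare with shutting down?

AVC = 13 - 6y + y^2; min AVC = $4 at y = 3. Since P = $13 ≥ min AVC, the firm produces.
With MC = 13 - 12y + 3y^2, P = MC on the upward-sloping part at y* = 4.
TR = 13·4 = 52. TC = 281 + 20 = 301. Profit = 52 − 301 = -$249.
By producing, the firm covers all variable cost plus $32 of fixed cost; shutting down would lose the full $281.

Profit = -$249 at y = 4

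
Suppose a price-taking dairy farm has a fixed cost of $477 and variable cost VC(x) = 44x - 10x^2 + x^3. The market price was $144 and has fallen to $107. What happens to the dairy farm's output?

AVC = 44 - 10x + x^2, minimized at x = 5 where min AVC = $19. MC = 44 - 20x + 3x^2.
With P = $144 above the shutdown price, P = MC gives x = 10.
At P = $107 ≥ min AVC, set P = MC: x = 9. The firm stays open but cuts output.

Output falls from 10 to 9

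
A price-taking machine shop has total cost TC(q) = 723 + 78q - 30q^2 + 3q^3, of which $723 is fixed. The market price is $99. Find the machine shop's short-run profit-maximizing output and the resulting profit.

AVC = 78 - 30q + 3q^2; min AVC = $3 at q = 5. Since P = $99 ≥ min AVC, the firm produces.
MC = 78 - 60q + 9q^2. Setting P = MC and taking the root on the rising branch gives q* = 7.
TR = 99·7 = 693. TC = 723 + 105 = 828. Profit = 693 − 828 = -$135.
That loss of $135 beats the $723 the firm would lose by shutting down; producing recovers $588 of fixed cost.

Profit = -$135 at q = 7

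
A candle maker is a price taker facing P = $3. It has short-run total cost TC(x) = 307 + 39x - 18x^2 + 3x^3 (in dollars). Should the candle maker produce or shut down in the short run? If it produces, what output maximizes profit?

Variable cost is VC = 39x - 18x^2 + 3x^3, so AVC = VC/x = 39 - 18x + 3x^2 and MC = dTC/dx = 39 - 36x + 9x^2.
AVC hits its minimum where MC = AVC, at x = 3, giving min AVC = 39 - 18·3 + 3·3^2 = $12.
Since P = $3 < min AVC = $12, price fails to cover variable cost at any output.
Best response: produce nothing and absorb the $307 fixed cost.

Shut down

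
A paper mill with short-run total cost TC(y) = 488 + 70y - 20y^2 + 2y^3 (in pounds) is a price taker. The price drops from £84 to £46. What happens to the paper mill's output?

AVC = 70 - 20y + 2y^2, minimized at y = 5 where min AVC = £20. MC = 70 - 40y + 6y^2.
At P = £84 ≥ min AVC, set P = MC on the rising branch: y = 7.
At P = £46 ≥ min AVC, set P = MC: y = 6. The firm stays open but cuts output.

Output falls from 7 to 6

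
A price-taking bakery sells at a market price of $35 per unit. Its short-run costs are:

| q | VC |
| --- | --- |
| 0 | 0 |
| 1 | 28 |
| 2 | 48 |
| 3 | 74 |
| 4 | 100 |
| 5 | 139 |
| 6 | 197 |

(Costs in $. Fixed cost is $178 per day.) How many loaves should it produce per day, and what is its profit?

q = 4; profit = -$138

Compute π = P·q − TC at each output: q=0: -178; q=1: -171; q=2: -156; q=3: -147; q=4: -138; q=5: -142; q=6: -165.
Profit is maximized at q = 4. AVC there is 100/4 = $25 ≤ P, so producing beats shutting down (which would give -$178).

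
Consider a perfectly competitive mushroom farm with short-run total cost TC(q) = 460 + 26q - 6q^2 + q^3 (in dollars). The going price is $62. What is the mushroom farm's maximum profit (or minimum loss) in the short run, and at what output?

AVC = 26 - 6q + q^2; min AVC = $17 at q = 3. Since P = $62 ≥ min AVC, the firm produces.
With MC = 26 - 12q + 3q^2, P = MC on the upward-sloping part at q* = 6.
TR = 62·6 = 372. TC = 460 + 156 = 616. Profit = 372 − 616 = -$244.
That loss of $244 beats the $460 the firm would lose by shutting down; producing recovers $216 of fixed cost.

Profit = -$244 at q = 6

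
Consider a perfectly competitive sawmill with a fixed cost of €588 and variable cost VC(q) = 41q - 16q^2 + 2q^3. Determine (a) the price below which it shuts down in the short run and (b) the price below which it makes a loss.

AVC = 41 - 16q + 2q^2; minimized at q = 4, giving min AVC = €9. That is the shutdown price.
ATC = 588/q + 41 - 16q + 2q^2. Setting dATC/dq = −588/q^2 − 16 + 4q = 0 gives q = 7 (since 4·7^3 − 16·7^2 = 588).
min ATC = 588/7 + 41 − 16·7 + 2·7^2 = €111. That is the break-even price.
For €9 ≤ P < €111 the firm produces at a loss; below €9 it shuts down.

Shutdown price = €9; break-even price = €111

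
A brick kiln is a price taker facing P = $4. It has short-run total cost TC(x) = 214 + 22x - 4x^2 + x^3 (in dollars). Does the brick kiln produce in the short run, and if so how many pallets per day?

From TC, MC = TC'(x) = 22 - 8x + 3x^2 and AVC = VC/x = 22 - 4x + x^2.
AVC hits its minimum where MC = AVC, at x = 2, giving min AVC = 22 - 4·2 + 2^2 = $18.
P = $4 lies below min AVC = $18; no output level covers variable cost.
The firm minimizes its loss by shutting down and losing only its fixed cost of $214.

Shut down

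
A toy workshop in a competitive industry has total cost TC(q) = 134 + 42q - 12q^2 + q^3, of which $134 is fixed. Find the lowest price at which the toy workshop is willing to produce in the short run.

$6 per unit

Short-run supply begins at min AVC. From VC = 42q - 12q^2 + q^3, AVC = 42 - 12q + q^2.
dAVC/dq = -12 + 2q = 0 gives q = 6. min AVC = 42 - 12·6 + 6^2 = 6.
So the shutdown price is $6.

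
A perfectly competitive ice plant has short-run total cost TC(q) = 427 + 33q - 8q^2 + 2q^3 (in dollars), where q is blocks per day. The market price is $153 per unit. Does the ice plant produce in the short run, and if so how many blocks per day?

From TC, MC = TC'(q) = 33 - 16q + 6q^2 and AVC = VC/q = 33 - 8q + 2q^2.
AVC is minimized where dAVC/dq = -8 + 4q = 0, at q = 2; min AVC = 33 - 8·2 + 2·2^2 = $25.
P = $153 exceeds min AVC = $25, so the firm stays open.
P = MC gives -120 - 16q + 6q^2 = 0, with roots -10/3 and 6. Take the larger (rising MC): q* = 6.
Check: AVC at q = 6 is $57 ≤ P, so revenue covers variable cost.
Profit = P·q − TC = 153·6 − 769 = $149.

Produce at q = 6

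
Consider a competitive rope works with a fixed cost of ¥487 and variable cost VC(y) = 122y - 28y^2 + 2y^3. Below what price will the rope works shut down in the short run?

Short-run supply begins at min AVC. From VC = 122y - 28y^2 + 2y^3, AVC = 122 - 28y + 2y^2.
dAVC/dy = -28 + 4y = 0 gives y = 7. min AVC = 122 - 28·7 + 2·7^2 = 24.
The firm shuts down for any P below ¥24.

¥24 per unit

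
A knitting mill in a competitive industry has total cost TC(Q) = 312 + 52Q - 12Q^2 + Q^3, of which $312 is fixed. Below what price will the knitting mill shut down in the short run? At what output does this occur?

Short-run supply begins at min AVC. From VC = 52Q - 12Q^2 + Q^3, AVC = 52 - 12Q + Q^2.
At the minimum of AVC, MC = AVC. MC = 52 - 24Q + 3Q^2; setting MC = AVC gives 2Q^2 - 12Q = 0, so Q = 6. min AVC = 16.
The firm shuts down for any P below $16.

$16 per unit, at Q = 6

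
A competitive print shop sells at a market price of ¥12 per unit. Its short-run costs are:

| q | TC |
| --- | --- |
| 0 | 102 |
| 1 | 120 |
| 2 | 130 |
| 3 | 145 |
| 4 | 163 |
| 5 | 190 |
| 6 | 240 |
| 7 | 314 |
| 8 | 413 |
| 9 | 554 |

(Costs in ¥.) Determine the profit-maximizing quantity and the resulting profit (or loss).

Compute π = P·q − TC at each output: q=0: -102; q=1: -108; q=2: -106; q=3: -109; q=4: -115; q=5: -130; q=6: -168; q=7: -230; q=8: -317; q=9: -446.
Profit is highest at q = 0. Equivalently, the lowest AVC in the table is 28/2 ≈ ¥14 at q = 2, and P = ¥12 falls below it — price never covers variable cost, so the firm shuts down and loses only its fixed cost.

q = 0 (shut down); profit = -¥102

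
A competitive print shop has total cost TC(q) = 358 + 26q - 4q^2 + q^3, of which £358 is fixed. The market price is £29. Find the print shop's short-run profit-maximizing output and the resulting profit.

Profit = -£340 at q = 3

AVC = 26 - 4q + q^2; min AVC = £22 at q = 2. Since P = £29 ≥ min AVC, the firm produces.
MC = 26 - 8q + 3q^2. Setting P = MC and taking the root on the rising branch gives q* = 3.
TR = 29·3 = 87. TC = 358 + 69 = 427. Profit = 87 − 427 = -£340.
Shutting down would mean losing the fixed cost of £358, so operating at a loss of £340 is better by £18.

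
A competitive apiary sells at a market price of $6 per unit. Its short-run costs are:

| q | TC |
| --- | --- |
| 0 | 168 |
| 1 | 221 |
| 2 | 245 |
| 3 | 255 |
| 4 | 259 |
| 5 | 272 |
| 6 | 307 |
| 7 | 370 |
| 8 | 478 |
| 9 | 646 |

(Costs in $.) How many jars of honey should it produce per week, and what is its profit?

q = 0 (shut down); profit = -$168

Profit at each row (π = 6q − TC): q=0: -168; q=1: -215; q=2: -233; q=3: -237; q=4: -235; q=5: -242; q=6: -271; q=7: -328; q=8: -430; q=9: -592.
Profit is highest at q = 0. Equivalently, the lowest AVC in the table is 104/5 ≈ $20.80 at q = 5, and P = $6 falls below it — price never covers variable cost, so the firm shuts down and loses only its fixed cost.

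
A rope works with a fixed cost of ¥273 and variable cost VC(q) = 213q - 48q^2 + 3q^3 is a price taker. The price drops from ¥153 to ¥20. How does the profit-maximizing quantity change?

Output falls from 10 to 0 (the firm shuts down)

AVC = 213 - 48q + 3q^2, minimized at q = 8 where min AVC = ¥21. MC = 213 - 96q + 9q^2.
At P = ¥153 ≥ min AVC, set P = MC on the rising branch: q = 10.
At P = ¥20 < min AVC = ¥21, price no longer covers variable cost at any output, so the firm shuts down: q = 0.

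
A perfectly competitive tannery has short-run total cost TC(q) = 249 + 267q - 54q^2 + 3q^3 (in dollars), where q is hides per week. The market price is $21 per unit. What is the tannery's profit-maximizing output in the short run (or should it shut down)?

Variable cost is VC = 267q - 54q^2 + 3q^3, so AVC = VC/q = 267 - 54q + 3q^2 and MC = dTC/dq = 267 - 108q + 9q^2.
The AVC parabola has its vertex at q = 54/6 = 9, where AVC = 267 - 54·9 + 3·9^2 = $24.
P = $21 lies below min AVC = $24; no output level covers variable cost.
Shutting down limits the loss to fixed cost, $249.

Shut down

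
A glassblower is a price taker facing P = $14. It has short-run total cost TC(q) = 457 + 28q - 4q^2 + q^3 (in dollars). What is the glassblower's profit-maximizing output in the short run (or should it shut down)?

Shut down

Strip out fixed cost: VC = 28q - 4q^2 + q^3. Then AVC = 28 - 4q + q^2 and MC = 28 - 8q + 3q^2.
AVC hits its minimum where MC = AVC, at q = 2, giving min AVC = 28 - 4·2 + 2^2 = $24.
P = $14 lies below min AVC = $24; no output level covers variable cost.
Shutting down limits the loss to fixed cost, $457.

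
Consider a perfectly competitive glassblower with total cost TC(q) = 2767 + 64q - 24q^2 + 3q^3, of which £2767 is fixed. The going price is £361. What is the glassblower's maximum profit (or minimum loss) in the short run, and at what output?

Profit = -£337 at q = 9

AVC = 64 - 24q + 3q^2 has its minimum £16 at q = 4; price £361 clears that bar, so the firm operates.
With MC = 64 - 48q + 9q^2, P = MC on the upward-sloping part at q* = 9.
TR = 361·9 = 3249. TC = 2767 + 819 = 3586. Profit = 3249 − 3586 = -£337.
By producing, the firm covers all variable cost plus £2430 of fixed cost; shutting down would lose the full £2767.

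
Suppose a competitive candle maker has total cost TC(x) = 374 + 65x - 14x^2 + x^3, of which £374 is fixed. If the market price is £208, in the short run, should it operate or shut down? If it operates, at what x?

Produce at x = 13

From TC, MC = TC'(x) = 65 - 28x + 3x^2 and AVC = VC/x = 65 - 14x + x^2.
The AVC parabola has its vertex at x = 14/2 = 7, where AVC = 65 - 14·7 + 7^2 = £16.
Because £208 ≥ £16, revenue can cover variable cost; the firm operates.
Set P = MC: 208 = 65 - 28x + 3x^2 → -143 - 28x + 3x^2 = 0. The roots are x = -11/3 and x = 13; the profit-maximizing output is on the rising part of MC, so x* = 13.
Check: AVC at x = 13 is £52 ≤ P, so revenue covers variable cost.
Profit = P·x − TC = 208·13 − 1050 = £1654.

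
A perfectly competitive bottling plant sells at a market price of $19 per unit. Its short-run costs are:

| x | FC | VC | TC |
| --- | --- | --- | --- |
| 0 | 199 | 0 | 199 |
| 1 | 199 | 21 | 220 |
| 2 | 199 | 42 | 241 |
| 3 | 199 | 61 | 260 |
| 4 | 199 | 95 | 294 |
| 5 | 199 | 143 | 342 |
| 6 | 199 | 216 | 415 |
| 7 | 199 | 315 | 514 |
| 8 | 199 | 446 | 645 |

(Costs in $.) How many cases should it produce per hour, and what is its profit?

x = 0 (shut down); profit = -$199

Profit at each row (π = 19x − TC): x=0: -199; x=1: -201; x=2: -203; x=3: -203; x=4: -218; x=5: -247; x=6: -301; x=7: -381; x=8: -493.
Profit is highest at x = 0. Equivalently, the lowest AVC in the table is 61/3 ≈ $20.33 at x = 3, and P = $19 falls below it — price never covers variable cost, so the firm shuts down and loses only its fixed cost.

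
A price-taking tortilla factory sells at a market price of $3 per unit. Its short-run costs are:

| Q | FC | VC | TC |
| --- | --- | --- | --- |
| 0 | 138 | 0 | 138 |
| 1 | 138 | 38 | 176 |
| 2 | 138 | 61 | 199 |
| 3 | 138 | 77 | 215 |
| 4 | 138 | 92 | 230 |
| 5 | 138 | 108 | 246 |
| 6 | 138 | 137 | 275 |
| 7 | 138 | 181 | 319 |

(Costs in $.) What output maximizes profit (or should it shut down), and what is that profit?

Compute π = P·Q − TC at each output: Q=0: -138; Q=1: -173; Q=2: -193; Q=3: -206; Q=4: -218; Q=5: -231; Q=6: -257; Q=7: -298.
Profit is highest at Q = 0. Equivalently, the lowest AVC in the table is 108/5 ≈ $21.60 at Q = 5, and P = $3 falls below it — price never covers variable cost, so the firm shuts down and loses only its fixed cost.

Q = 0 (shut down); profit = -$138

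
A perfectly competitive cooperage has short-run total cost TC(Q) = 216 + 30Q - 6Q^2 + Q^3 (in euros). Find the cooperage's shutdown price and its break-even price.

Shutdown price = €21; break-even price = €66

AVC = 30 - 6Q + Q^2; minimized at Q = 3, giving min AVC = €21. That is the shutdown price.
ATC = 216/Q + 30 - 6Q + Q^2. Setting dATC/dQ = −216/Q^2 − 6 + 2Q = 0 gives Q = 6 (since 2·6^3 − 6·6^2 = 216).
min ATC = 216/6 + 30 − 6·6 + 6^2 = €66. That is the break-even price.
Between these two prices the firm operates at a loss; above €66 it earns a profit.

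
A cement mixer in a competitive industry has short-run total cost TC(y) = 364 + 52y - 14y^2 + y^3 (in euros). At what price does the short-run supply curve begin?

The firm shuts down when price falls below the minimum of average variable cost. AVC = VC/y = 52 - 14y + y^2.
At the minimum of AVC, MC = AVC. MC = 52 - 28y + 3y^2; setting MC = AVC gives 2y^2 - 14y = 0, so y = 7. min AVC = 3.
For P < €3 the firm produces nothing.

€3 per unit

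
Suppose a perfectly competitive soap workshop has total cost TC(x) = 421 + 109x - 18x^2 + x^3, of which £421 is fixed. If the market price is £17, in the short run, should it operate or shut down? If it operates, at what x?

Shut down

From TC, MC = TC'(x) = 109 - 36x + 3x^2 and AVC = VC/x = 109 - 18x + x^2.
AVC hits its minimum where MC = AVC, at x = 9, giving min AVC = 109 - 18·9 + 9^2 = £28.
Since P = £17 < min AVC = £28, price fails to cover variable cost at any output.
The firm minimizes its loss by shutting down and losing only its fixed cost of £421.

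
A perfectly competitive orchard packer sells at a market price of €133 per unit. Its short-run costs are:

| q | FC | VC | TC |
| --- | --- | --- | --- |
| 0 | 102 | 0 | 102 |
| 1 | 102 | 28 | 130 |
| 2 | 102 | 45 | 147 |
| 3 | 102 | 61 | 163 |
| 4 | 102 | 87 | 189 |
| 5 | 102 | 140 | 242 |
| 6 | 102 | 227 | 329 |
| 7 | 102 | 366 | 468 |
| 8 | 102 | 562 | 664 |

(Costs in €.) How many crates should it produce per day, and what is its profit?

Compute π = P·q − TC at each output: q=0: -102; q=1: 3; q=2: 119; q=3: 236; q=4: 343; q=5: 423; q=6: 469; q=7: 463; q=8: 400.
Profit is maximized at q = 6. AVC there is 227/6 = €37.83 ≤ P, so producing beats shutting down (which would give -€102).

q = 6; profit = €469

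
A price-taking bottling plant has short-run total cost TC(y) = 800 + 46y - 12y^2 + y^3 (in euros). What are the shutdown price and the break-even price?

Shutdown price = €10; break-even price = €106

AVC = 46 - 12y + y^2; minimized at y = 6, giving min AVC = €10. That is the shutdown price.
ATC = 800/y + 46 - 12y + y^2. Setting dATC/dy = −800/y^2 − 12 + 2y = 0 gives y = 10 (since 2·10^3 − 12·10^2 = 800).
min ATC = 800/10 + 46 − 12·10 + 10^2 = €106. That is the break-even price.
Between these two prices the firm operates at a loss; above €106 it earns a profit.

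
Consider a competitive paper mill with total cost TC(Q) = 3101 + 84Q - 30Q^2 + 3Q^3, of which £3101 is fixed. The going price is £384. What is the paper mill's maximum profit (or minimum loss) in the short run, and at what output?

AVC = 84 - 30Q + 3Q^2 has its minimum £9 at Q = 5; price £384 clears that bar, so the firm operates.
With MC = 84 - 60Q + 9Q^2, P = MC on the upward-sloping part at Q* = 10.
TR = 384·10 = 3840. TC = 3101 + 840 = 3941. Profit = 3840 − 3941 = -£101.
Shutting down would mean losing the fixed cost of £3101, so operating at a loss of £101 is better by £3000.

Profit = -£101 at Q = 10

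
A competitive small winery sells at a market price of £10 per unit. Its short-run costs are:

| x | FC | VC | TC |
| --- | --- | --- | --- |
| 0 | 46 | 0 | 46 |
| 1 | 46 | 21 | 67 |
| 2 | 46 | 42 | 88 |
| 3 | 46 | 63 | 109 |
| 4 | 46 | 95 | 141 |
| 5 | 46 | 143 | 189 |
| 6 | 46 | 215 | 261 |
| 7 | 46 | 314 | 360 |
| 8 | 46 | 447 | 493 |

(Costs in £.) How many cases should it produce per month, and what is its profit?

Profit at each row (π = 10x − TC): x=0: -46; x=1: -57; x=2: -68; x=3: -79; x=4: -101; x=5: -139; x=6: -201; x=7: -290; x=8: -413.
Profit is highest at x = 0. Equivalently, the lowest AVC in the table is 21/1 ≈ £21 at x = 1, and P = £10 falls below it — price never covers variable cost, so the firm shuts down and loses only its fixed cost.

x = 0 (shut down); profit = -£46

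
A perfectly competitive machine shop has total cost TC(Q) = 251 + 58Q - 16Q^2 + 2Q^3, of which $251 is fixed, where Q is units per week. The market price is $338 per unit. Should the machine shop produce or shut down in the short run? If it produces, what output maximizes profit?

Variable cost is VC = 58Q - 16Q^2 + 2Q^3, so AVC = VC/Q = 58 - 16Q + 2Q^2 and MC = dTC/dQ = 58 - 32Q + 6Q^2.
AVC hits its minimum where MC = AVC, at Q = 4, giving min AVC = 58 - 16·4 + 2·4^2 = $26.
Because $338 ≥ $26, revenue can cover variable cost; the firm operates.
Set P = MC: 338 = 58 - 32Q + 6Q^2 → -280 - 32Q + 6Q^2 = 0. The roots are Q = -14/3 and Q = 10; the profit-maximizing output is on the rising part of MC, so Q* = 10.
Check: AVC at Q = 10 is $98 ≤ P, so revenue covers variable cost.
Profit = P·Q − TC = 338·10 − 1231 = $2149.

Produce at Q = 10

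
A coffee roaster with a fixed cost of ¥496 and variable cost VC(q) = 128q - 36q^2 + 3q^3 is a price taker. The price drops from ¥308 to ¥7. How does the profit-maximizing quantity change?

Output falls from 10 to 0 (the firm shuts down)

MC = 128 - 72q + 9q^2; the shutdown threshold is min AVC = ¥20 (at q = 6).
With P = ¥308 above the shutdown price, P = MC gives q = 10.
At P = ¥7 < min AVC = ¥20, price no longer covers variable cost at any output, so the firm shuts down: q = 0.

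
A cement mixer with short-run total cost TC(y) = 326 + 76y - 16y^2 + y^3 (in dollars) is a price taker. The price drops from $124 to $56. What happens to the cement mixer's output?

MC = 76 - 32y + 3y^2; the shutdown threshold is min AVC = $12 (at y = 8).
With P = $124 above the shutdown price, P = MC gives y = 12.
At P = $56 ≥ min AVC, set P = MC: y = 10. The firm stays open but cuts output.

Output falls from 12 to 10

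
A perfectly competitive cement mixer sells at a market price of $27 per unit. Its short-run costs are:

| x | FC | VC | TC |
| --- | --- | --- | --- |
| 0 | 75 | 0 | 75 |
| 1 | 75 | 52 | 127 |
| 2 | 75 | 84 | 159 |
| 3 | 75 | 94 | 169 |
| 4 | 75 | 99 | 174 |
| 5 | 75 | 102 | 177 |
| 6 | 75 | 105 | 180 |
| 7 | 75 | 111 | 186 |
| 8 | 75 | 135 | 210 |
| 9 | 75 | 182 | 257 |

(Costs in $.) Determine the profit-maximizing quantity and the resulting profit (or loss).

Compute π = P·x − TC at each output: x=0: -75; x=1: -100; x=2: -105; x=3: -88; x=4: -66; x=5: -42; x=6: -18; x=7: 3; x=8: 6; x=9: -14.
Profit is maximized at x = 8. AVC there is 135/8 = $16.88 ≤ P, so producing beats shutting down (which would give -$75).

x = 8; profit = $6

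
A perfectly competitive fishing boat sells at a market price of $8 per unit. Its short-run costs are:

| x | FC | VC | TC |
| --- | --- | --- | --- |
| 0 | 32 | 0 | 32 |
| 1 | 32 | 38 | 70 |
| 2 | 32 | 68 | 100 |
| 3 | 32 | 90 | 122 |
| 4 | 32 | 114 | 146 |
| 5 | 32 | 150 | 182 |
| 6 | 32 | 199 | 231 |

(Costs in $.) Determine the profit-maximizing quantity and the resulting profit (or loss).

x = 0 (shut down); profit = -$32

Profit at each row (π = 8x − TC): x=0: -32; x=1: -62; x=2: -84; x=3: -98; x=4: -114; x=5: -142; x=6: -183.
Profit is highest at x = 0. Equivalently, the lowest AVC in the table is 114/4 ≈ $28.50 at x = 4, and P = $8 falls below it — price never covers variable cost, so the firm shuts down and loses only its fixed cost.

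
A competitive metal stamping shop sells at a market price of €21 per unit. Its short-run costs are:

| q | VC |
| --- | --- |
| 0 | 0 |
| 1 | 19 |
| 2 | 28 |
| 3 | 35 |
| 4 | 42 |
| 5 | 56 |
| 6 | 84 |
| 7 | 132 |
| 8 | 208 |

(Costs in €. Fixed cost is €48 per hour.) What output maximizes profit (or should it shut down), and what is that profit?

Profit at each row (π = 21q − TC): q=0: -48; q=1: -46; q=2: -34; q=3: -20; q=4: -6; q=5: 1; q=6: -6; q=7: -33; q=8: -88.
Profit is maximized at q = 5. AVC there is 56/5 = €11.20 ≤ P, so producing beats shutting down (which would give -€48).

q = 5; profit = €1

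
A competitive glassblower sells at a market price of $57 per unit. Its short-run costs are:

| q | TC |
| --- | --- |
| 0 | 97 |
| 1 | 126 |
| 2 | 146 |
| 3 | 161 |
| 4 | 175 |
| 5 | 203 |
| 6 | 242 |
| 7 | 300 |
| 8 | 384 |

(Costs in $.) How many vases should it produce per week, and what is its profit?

q = 6; profit = $100

Compute π = P·q − TC at each output: q=0: -97; q=1: -69; q=2: -32; q=3: 10; q=4: 53; q=5: 82; q=6: 100; q=7: 99; q=8: 72.
Profit is maximized at q = 6. AVC there is 145/6 = $24.17 ≤ P, so producing beats shutting down (which would give -$97).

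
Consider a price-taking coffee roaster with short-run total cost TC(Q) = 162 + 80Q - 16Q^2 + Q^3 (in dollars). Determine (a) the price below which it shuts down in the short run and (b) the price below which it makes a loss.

Shutdown price = $16; break-even price = $35

AVC = 80 - 16Q + Q^2; minimized at Q = 8, giving min AVC = $16. That is the shutdown price.
ATC = 162/Q + 80 - 16Q + Q^2. Setting dATC/dQ = −162/Q^2 − 16 + 2Q = 0 gives Q = 9 (since 2·9^3 − 16·9^2 = 162).
min ATC = 162/9 + 80 − 16·9 + 9^2 = $35. That is the break-even price.
Between these two prices the firm operates at a loss; above $35 it earns a profit.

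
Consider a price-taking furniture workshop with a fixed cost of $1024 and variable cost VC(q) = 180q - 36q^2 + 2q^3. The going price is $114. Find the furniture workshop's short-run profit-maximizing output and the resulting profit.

AVC = 180 - 36q + 2q^2; min AVC = $18 at q = 9. Since P = $114 ≥ min AVC, the firm produces.
With MC = 180 - 72q + 6q^2, P = MC on the upward-sloping part at q* = 11.
TR = 114·11 = 1254. TC = 1024 + 286 = 1310. Profit = 1254 − 1310 = -$56.
Shutting down would mean losing the fixed cost of $1024, so operating at a loss of $56 is better by $968.

Profit = -$56 at q = 11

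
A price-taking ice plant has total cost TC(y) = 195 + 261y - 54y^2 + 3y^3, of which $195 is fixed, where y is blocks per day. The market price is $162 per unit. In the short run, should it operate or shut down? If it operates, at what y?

Strip out fixed cost: VC = 261y - 54y^2 + 3y^3. Then AVC = 261 - 54y + 3y^2 and MC = 261 - 108y + 9y^2.
The AVC parabola has its vertex at y = 54/6 = 9, where AVC = 261 - 54·9 + 3·9^2 = $18.
P = $162 exceeds min AVC = $18, so the firm stays open.
Set P = MC: 162 = 261 - 108y + 9y^2 → 99 - 108y + 9y^2 = 0. The roots are y = 1 and y = 11; the profit-maximizing output is on the rising part of MC, so y* = 11.
Check: AVC at y = 11 is $30 ≤ P, so revenue covers variable cost.
Profit = P·y − TC = 162·11 − 525 = $1257.

Produce at y = 11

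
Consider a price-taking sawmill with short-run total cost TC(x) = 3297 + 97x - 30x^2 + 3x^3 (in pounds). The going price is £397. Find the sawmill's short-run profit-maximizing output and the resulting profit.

AVC = 97 - 30x + 3x^2; min AVC = £22 at x = 5. Since P = £397 ≥ min AVC, the firm produces.
With MC = 97 - 60x + 9x^2, P = MC on the upward-sloping part at x* = 10.
TR = 397·10 = 3970. TC = 3297 + 970 = 4267. Profit = 3970 − 4267 = -£297.
By producing, the firm covers all variable cost plus £3000 of fixed cost; shutting down would lose the full £3297.

Profit = -£297 at x = 10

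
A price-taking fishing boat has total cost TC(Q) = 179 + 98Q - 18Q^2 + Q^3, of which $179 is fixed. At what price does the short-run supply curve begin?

$17 per unit

The shutdown price is the minimum of AVC. VC = 98Q - 18Q^2 + Q^3, so AVC = 98 - 18Q + Q^2.
dAVC/dQ = -18 + 2Q = 0 gives Q = 9. min AVC = 98 - 18·9 + 9^2 = 17.
For P < $17 the firm produces nothing.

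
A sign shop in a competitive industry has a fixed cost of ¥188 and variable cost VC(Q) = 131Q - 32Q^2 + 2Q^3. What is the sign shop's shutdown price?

The shutdown price is the minimum of AVC. VC = 131Q - 32Q^2 + 2Q^3, so AVC = 131 - 32Q + 2Q^2.
At the minimum of AVC, MC = AVC. MC = 131 - 64Q + 6Q^2; setting MC = AVC gives 4Q^2 - 32Q = 0, so Q = 8. min AVC = 3.
For P < ¥3 the firm produces nothing.

¥3 per unit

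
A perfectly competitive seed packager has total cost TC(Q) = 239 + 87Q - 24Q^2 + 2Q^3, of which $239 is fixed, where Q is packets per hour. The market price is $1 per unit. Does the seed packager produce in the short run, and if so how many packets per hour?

Variable cost is VC = 87Q - 24Q^2 + 2Q^3, so AVC = VC/Q = 87 - 24Q + 2Q^2 and MC = dTC/dQ = 87 - 48Q + 6Q^2.
AVC is minimized where dAVC/dQ = -24 + 4Q = 0, at Q = 6; min AVC = 87 - 24·6 + 2·6^2 = $15.
With P < min AVC ($1 < $15), every unit sold adds to the loss.
Shutting down limits the loss to fixed cost, $239.

Shut down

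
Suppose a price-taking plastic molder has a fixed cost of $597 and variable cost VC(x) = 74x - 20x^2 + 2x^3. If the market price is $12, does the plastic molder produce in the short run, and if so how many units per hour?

Strip out fixed cost: VC = 74x - 20x^2 + 2x^3. Then AVC = 74 - 20x + 2x^2 and MC = 74 - 40x + 6x^2.
AVC hits its minimum where MC = AVC, at x = 5, giving min AVC = 74 - 20·5 + 2·5^2 = $24.
Since P = $12 < min AVC = $24, price fails to cover variable cost at any output.
Shutting down limits the loss to fixed cost, $597.

Shut down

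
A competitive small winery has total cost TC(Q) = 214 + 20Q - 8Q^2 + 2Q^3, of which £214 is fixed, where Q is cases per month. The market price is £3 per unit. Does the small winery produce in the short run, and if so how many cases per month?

From TC, MC = TC'(Q) = 20 - 16Q + 6Q^2 and AVC = VC/Q = 20 - 8Q + 2Q^2.
AVC hits its minimum where MC = AVC, at Q = 2, giving min AVC = 20 - 8·2 + 2·2^2 = £12.
Since P = £3 < min AVC = £12, price fails to cover variable cost at any output.
Best response: produce nothing and absorb the £214 fixed cost.

Shut down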